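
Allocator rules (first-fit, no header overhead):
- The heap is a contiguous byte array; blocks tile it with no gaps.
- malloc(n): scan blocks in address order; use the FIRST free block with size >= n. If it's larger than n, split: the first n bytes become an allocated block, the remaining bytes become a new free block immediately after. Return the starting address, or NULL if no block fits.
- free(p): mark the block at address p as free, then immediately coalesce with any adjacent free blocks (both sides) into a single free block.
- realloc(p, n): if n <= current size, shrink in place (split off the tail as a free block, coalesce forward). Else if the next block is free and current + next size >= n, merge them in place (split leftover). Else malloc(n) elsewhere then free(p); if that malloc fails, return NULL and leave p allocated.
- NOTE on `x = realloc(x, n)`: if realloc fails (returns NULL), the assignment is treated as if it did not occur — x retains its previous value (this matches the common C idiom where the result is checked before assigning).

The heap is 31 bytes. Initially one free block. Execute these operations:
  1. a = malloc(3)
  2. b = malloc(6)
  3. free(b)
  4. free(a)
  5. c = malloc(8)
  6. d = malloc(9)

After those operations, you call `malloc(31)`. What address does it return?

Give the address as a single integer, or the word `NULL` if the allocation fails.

Op 1: a = malloc(3) -> a = 0; heap: [0-2 ALLOC][3-30 FREE]
Op 2: b = malloc(6) -> b = 3; heap: [0-2 ALLOC][3-8 ALLOC][9-30 FREE]
Op 3: free(b) -> (freed b); heap: [0-2 ALLOC][3-30 FREE]
Op 4: free(a) -> (freed a); heap: [0-30 FREE]
Op 5: c = malloc(8) -> c = 0; heap: [0-7 ALLOC][8-30 FREE]
Op 6: d = malloc(9) -> d = 8; heap: [0-7 ALLOC][8-16 ALLOC][17-30 FREE]
malloc(31): first-fit scan over [0-7 ALLOC][8-16 ALLOC][17-30 FREE] -> NULL

Answer: NULL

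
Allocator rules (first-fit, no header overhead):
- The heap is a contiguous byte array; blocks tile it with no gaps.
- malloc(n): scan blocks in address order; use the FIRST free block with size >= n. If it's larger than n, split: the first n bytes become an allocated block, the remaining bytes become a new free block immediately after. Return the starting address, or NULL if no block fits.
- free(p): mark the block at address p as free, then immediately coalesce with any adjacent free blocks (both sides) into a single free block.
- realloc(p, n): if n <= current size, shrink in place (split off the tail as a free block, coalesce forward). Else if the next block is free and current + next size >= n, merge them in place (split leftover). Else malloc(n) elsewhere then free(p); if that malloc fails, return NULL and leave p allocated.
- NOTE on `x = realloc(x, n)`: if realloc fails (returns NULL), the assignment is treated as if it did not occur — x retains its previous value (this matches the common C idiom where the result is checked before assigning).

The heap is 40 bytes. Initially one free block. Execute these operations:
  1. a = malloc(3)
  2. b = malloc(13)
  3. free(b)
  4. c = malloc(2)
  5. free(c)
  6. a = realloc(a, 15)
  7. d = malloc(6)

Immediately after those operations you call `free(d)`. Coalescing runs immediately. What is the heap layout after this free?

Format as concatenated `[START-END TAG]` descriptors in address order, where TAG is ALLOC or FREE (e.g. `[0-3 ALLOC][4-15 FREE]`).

Answer: [0-14 ALLOC][15-39 FREE]

Derivation:
Op 1: a = malloc(3) -> a = 0; heap: [0-2 ALLOC][3-39 FREE]
Op 2: b = malloc(13) -> b = 3; heap: [0-2 ALLOC][3-15 ALLOC][16-39 FREE]
Op 3: free(b) -> (freed b); heap: [0-2 ALLOC][3-39 FREE]
Op 4: c = malloc(2) -> c = 3; heap: [0-2 ALLOC][3-4 ALLOC][5-39 FREE]
Op 5: free(c) -> (freed c); heap: [0-2 ALLOC][3-39 FREE]
Op 6: a = realloc(a, 15) -> a = 0; heap: [0-14 ALLOC][15-39 FREE]
Op 7: d = malloc(6) -> d = 15; heap: [0-14 ALLOC][15-20 ALLOC][21-39 FREE]
free(d): d = 15 -> block [15-20 ALLOC]; mark free, coalesce with adjacent free neighbors -> [0-14 ALLOC][15-39 FREE]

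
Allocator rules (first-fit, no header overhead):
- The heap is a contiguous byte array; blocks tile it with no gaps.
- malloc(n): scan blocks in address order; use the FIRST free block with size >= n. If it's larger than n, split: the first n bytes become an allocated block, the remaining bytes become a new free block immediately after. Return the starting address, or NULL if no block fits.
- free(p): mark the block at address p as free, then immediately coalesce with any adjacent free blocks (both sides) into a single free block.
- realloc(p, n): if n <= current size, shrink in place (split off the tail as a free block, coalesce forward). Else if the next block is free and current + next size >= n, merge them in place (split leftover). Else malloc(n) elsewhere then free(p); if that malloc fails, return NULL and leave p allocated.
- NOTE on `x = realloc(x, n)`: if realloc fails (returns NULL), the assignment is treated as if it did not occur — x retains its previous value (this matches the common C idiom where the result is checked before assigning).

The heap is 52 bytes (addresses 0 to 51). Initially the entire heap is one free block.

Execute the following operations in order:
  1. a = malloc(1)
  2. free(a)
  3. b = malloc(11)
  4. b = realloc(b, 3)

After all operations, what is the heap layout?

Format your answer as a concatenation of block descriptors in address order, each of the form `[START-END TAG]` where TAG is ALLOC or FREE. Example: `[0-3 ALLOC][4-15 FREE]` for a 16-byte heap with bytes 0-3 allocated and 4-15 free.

Op 1: a = malloc(1) -> a = 0; heap: [0-0 ALLOC][1-51 FREE]
Op 2: free(a) -> (freed a); heap: [0-51 FREE]
Op 3: b = malloc(11) -> b = 0; heap: [0-10 ALLOC][11-51 FREE]
Op 4: b = realloc(b, 3) -> b = 0; heap: [0-2 ALLOC][3-51 FREE]

Answer: [0-2 ALLOC][3-51 FREE]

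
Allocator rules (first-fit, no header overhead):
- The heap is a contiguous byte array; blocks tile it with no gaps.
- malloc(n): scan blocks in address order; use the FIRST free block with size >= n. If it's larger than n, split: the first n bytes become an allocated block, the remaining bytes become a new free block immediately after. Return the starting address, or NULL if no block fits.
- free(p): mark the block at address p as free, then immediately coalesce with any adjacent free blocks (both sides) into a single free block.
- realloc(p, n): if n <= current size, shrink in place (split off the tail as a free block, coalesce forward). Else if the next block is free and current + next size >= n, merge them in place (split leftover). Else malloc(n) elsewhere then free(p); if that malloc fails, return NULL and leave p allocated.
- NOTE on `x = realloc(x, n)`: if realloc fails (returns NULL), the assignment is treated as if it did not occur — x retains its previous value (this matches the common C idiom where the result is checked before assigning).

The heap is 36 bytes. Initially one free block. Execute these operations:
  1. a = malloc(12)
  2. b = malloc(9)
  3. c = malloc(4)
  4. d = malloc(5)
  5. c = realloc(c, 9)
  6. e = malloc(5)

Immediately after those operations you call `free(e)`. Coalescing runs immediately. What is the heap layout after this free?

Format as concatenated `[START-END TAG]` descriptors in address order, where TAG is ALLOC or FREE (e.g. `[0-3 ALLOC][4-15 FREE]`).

Op 1: a = malloc(12) -> a = 0; heap: [0-11 ALLOC][12-35 FREE]
Op 2: b = malloc(9) -> b = 12; heap: [0-11 ALLOC][12-20 ALLOC][21-35 FREE]
Op 3: c = malloc(4) -> c = 21; heap: [0-11 ALLOC][12-20 ALLOC][21-24 ALLOC][25-35 FREE]
Op 4: d = malloc(5) -> d = 25; heap: [0-11 ALLOC][12-20 ALLOC][21-24 ALLOC][25-29 ALLOC][30-35 FREE]
Op 5: c = realloc(c, 9) -> NULL (c unchanged); heap: [0-11 ALLOC][12-20 ALLOC][21-24 ALLOC][25-29 ALLOC][30-35 FREE]
Op 6: e = malloc(5) -> e = 30; heap: [0-11 ALLOC][12-20 ALLOC][21-24 ALLOC][25-29 ALLOC][30-34 ALLOC][35-35 FREE]
free(e): e = 30 -> block [30-34 ALLOC]; mark free, coalesce with adjacent free neighbors -> [0-11 ALLOC][12-20 ALLOC][21-24 ALLOC][25-29 ALLOC][30-35 FREE]

Answer: [0-11 ALLOC][12-20 ALLOC][21-24 ALLOC][25-29 ALLOC][30-35 FREE]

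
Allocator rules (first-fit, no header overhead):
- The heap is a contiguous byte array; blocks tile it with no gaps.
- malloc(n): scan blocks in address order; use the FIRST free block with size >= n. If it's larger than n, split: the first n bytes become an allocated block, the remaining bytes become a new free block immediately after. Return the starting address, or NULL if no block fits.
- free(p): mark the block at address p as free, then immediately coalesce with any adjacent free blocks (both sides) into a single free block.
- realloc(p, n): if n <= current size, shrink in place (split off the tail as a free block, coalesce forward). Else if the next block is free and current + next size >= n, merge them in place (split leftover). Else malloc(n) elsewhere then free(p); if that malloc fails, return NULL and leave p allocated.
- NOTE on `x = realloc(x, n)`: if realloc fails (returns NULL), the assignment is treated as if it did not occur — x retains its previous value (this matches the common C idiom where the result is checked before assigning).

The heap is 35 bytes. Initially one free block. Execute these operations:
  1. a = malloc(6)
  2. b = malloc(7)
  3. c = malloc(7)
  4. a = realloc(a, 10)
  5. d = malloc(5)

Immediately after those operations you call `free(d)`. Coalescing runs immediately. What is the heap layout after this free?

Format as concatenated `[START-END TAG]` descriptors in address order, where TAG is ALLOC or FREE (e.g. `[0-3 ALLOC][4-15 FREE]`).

Answer: [0-5 FREE][6-12 ALLOC][13-19 ALLOC][20-29 ALLOC][30-34 FREE]

Derivation:
Op 1: a = malloc(6) -> a = 0; heap: [0-5 ALLOC][6-34 FREE]
Op 2: b = malloc(7) -> b = 6; heap: [0-5 ALLOC][6-12 ALLOC][13-34 FREE]
Op 3: c = malloc(7) -> c = 13; heap: [0-5 ALLOC][6-12 ALLOC][13-19 ALLOC][20-34 FREE]
Op 4: a = realloc(a, 10) -> a = 20; heap: [0-5 FREE][6-12 ALLOC][13-19 ALLOC][20-29 ALLOC][30-34 FREE]
Op 5: d = malloc(5) -> d = 0; heap: [0-4 ALLOC][5-5 FREE][6-12 ALLOC][13-19 ALLOC][20-29 ALLOC][30-34 FREE]
free(d): d = 0 -> block [0-4 ALLOC]; mark free, coalesce with adjacent free neighbors -> [0-5 FREE][6-12 ALLOC][13-19 ALLOC][20-29 ALLOC][30-34 FREE]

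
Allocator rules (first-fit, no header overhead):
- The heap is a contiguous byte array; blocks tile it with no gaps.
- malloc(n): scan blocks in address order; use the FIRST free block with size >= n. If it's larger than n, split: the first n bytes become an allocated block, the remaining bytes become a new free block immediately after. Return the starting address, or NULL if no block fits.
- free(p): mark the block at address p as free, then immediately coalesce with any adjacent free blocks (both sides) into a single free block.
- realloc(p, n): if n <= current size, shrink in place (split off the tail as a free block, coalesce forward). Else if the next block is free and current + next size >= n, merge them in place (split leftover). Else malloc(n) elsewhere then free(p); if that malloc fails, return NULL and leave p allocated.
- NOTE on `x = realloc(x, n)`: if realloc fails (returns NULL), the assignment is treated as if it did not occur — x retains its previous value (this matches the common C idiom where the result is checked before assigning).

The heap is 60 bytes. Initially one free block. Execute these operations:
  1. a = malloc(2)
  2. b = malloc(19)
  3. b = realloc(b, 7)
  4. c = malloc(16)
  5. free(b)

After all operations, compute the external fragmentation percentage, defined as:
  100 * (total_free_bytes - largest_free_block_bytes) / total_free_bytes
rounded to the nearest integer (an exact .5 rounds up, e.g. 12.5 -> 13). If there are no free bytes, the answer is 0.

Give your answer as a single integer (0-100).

Answer: 17

Derivation:
Op 1: a = malloc(2) -> a = 0; heap: [0-1 ALLOC][2-59 FREE]
Op 2: b = malloc(19) -> b = 2; heap: [0-1 ALLOC][2-20 ALLOC][21-59 FREE]
Op 3: b = realloc(b, 7) -> b = 2; heap: [0-1 ALLOC][2-8 ALLOC][9-59 FREE]
Op 4: c = malloc(16) -> c = 9; heap: [0-1 ALLOC][2-8 ALLOC][9-24 ALLOC][25-59 FREE]
Op 5: free(b) -> (freed b); heap: [0-1 ALLOC][2-8 FREE][9-24 ALLOC][25-59 FREE]
Free blocks: [7 35] total_free=42 largest=35 -> 100*(42-35)/42 = 700/42 ≈ 16.667 -> rounds to 17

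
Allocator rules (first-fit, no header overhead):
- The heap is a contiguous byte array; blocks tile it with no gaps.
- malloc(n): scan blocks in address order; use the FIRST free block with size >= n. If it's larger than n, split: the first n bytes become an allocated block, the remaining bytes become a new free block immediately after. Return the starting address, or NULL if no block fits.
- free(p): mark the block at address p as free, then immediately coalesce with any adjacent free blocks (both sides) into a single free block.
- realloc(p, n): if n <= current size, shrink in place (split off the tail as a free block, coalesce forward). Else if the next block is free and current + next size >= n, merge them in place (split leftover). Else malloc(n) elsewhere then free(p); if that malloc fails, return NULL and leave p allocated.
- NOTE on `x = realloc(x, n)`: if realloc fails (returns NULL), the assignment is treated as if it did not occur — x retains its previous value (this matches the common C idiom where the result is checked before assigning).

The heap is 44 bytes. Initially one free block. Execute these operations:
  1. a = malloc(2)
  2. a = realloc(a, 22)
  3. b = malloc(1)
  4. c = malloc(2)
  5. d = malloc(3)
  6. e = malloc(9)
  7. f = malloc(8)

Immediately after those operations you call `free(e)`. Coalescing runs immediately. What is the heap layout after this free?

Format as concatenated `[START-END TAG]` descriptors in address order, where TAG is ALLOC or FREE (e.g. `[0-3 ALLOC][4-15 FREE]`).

Op 1: a = malloc(2) -> a = 0; heap: [0-1 ALLOC][2-43 FREE]
Op 2: a = realloc(a, 22) -> a = 0; heap: [0-21 ALLOC][22-43 FREE]
Op 3: b = malloc(1) -> b = 22; heap: [0-21 ALLOC][22-22 ALLOC][23-43 FREE]
Op 4: c = malloc(2) -> c = 23; heap: [0-21 ALLOC][22-22 ALLOC][23-24 ALLOC][25-43 FREE]
Op 5: d = malloc(3) -> d = 25; heap: [0-21 ALLOC][22-22 ALLOC][23-24 ALLOC][25-27 ALLOC][28-43 FREE]
Op 6: e = malloc(9) -> e = 28; heap: [0-21 ALLOC][22-22 ALLOC][23-24 ALLOC][25-27 ALLOC][28-36 ALLOC][37-43 FREE]
Op 7: f = malloc(8) -> f = NULL; heap: [0-21 ALLOC][22-22 ALLOC][23-24 ALLOC][25-27 ALLOC][28-36 ALLOC][37-43 FREE]
free(e): e = 28 -> block [28-36 ALLOC]; mark free, coalesce with adjacent free neighbors -> [0-21 ALLOC][22-22 ALLOC][23-24 ALLOC][25-27 ALLOC][28-43 FREE]

Answer: [0-21 ALLOC][22-22 ALLOC][23-24 ALLOC][25-27 ALLOC][28-43 FREE]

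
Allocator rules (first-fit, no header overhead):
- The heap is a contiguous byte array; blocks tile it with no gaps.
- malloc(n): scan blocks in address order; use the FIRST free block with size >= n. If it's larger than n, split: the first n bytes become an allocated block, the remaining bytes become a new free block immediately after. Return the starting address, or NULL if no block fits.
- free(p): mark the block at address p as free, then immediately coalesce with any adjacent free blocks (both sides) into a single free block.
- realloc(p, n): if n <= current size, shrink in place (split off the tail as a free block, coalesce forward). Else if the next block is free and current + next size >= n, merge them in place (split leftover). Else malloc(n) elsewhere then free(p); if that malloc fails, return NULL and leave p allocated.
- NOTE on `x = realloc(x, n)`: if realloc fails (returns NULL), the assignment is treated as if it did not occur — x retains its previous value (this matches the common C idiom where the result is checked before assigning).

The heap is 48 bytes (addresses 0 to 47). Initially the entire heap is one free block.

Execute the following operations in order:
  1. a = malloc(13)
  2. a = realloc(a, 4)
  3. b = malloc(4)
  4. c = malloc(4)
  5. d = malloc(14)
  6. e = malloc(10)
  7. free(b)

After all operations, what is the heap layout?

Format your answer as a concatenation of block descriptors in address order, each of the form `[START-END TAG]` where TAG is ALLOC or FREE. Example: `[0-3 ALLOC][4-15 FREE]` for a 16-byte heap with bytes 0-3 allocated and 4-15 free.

Op 1: a = malloc(13) -> a = 0; heap: [0-12 ALLOC][13-47 FREE]
Op 2: a = realloc(a, 4) -> a = 0; heap: [0-3 ALLOC][4-47 FREE]
Op 3: b = malloc(4) -> b = 4; heap: [0-3 ALLOC][4-7 ALLOC][8-47 FREE]
Op 4: c = malloc(4) -> c = 8; heap: [0-3 ALLOC][4-7 ALLOC][8-11 ALLOC][12-47 FREE]
Op 5: d = malloc(14) -> d = 12; heap: [0-3 ALLOC][4-7 ALLOC][8-11 ALLOC][12-25 ALLOC][26-47 FREE]
Op 6: e = malloc(10) -> e = 26; heap: [0-3 ALLOC][4-7 ALLOC][8-11 ALLOC][12-25 ALLOC][26-35 ALLOC][36-47 FREE]
Op 7: free(b) -> (freed b); heap: [0-3 ALLOC][4-7 FREE][8-11 ALLOC][12-25 ALLOC][26-35 ALLOC][36-47 FREE]

Answer: [0-3 ALLOC][4-7 FREE][8-11 ALLOC][12-25 ALLOC][26-35 ALLOC][36-47 FREE]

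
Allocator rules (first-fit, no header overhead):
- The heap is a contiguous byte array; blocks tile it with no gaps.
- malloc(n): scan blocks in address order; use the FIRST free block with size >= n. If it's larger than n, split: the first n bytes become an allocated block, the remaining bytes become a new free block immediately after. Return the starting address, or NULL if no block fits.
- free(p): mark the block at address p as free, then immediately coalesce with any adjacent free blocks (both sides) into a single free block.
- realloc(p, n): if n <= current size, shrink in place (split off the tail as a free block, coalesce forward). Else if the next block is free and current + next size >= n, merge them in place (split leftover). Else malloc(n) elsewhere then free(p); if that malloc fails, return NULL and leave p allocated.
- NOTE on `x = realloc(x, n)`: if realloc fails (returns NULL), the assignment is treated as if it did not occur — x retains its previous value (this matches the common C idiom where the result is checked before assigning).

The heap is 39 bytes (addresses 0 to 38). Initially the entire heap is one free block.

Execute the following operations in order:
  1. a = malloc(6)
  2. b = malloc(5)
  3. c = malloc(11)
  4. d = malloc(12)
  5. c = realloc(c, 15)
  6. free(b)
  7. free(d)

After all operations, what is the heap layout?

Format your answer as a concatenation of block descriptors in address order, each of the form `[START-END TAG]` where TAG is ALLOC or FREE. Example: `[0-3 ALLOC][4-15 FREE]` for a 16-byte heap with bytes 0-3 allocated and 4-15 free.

Answer: [0-5 ALLOC][6-10 FREE][11-21 ALLOC][22-38 FREE]

Derivation:
Op 1: a = malloc(6) -> a = 0; heap: [0-5 ALLOC][6-38 FREE]
Op 2: b = malloc(5) -> b = 6; heap: [0-5 ALLOC][6-10 ALLOC][11-38 FREE]
Op 3: c = malloc(11) -> c = 11; heap: [0-5 ALLOC][6-10 ALLOC][11-21 ALLOC][22-38 FREE]
Op 4: d = malloc(12) -> d = 22; heap: [0-5 ALLOC][6-10 ALLOC][11-21 ALLOC][22-33 ALLOC][34-38 FREE]
Op 5: c = realloc(c, 15) -> NULL (c unchanged); heap: [0-5 ALLOC][6-10 ALLOC][11-21 ALLOC][22-33 ALLOC][34-38 FREE]
Op 6: free(b) -> (freed b); heap: [0-5 ALLOC][6-10 FREE][11-21 ALLOC][22-33 ALLOC][34-38 FREE]
Op 7: free(d) -> (freed d); heap: [0-5 ALLOC][6-10 FREE][11-21 ALLOC][22-38 FREE]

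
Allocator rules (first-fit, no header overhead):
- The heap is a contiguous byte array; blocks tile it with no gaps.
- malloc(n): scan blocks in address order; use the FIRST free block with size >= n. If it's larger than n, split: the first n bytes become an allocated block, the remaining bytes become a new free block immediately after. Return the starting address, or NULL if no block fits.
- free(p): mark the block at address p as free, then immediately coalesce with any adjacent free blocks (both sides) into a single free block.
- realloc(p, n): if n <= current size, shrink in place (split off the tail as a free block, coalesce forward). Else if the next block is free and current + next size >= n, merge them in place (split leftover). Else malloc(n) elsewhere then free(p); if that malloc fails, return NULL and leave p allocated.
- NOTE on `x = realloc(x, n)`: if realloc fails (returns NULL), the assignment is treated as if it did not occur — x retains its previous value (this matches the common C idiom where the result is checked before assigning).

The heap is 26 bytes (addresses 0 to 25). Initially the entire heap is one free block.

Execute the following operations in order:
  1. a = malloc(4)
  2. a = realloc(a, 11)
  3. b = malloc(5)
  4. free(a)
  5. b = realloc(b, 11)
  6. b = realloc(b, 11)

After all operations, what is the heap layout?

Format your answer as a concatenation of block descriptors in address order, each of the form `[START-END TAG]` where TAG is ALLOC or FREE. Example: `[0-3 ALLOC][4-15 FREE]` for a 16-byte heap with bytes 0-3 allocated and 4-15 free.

Op 1: a = malloc(4) -> a = 0; heap: [0-3 ALLOC][4-25 FREE]
Op 2: a = realloc(a, 11) -> a = 0; heap: [0-10 ALLOC][11-25 FREE]
Op 3: b = malloc(5) -> b = 11; heap: [0-10 ALLOC][11-15 ALLOC][16-25 FREE]
Op 4: free(a) -> (freed a); heap: [0-10 FREE][11-15 ALLOC][16-25 FREE]
Op 5: b = realloc(b, 11) -> b = 11; heap: [0-10 FREE][11-21 ALLOC][22-25 FREE]
Op 6: b = realloc(b, 11) -> b = 11; heap: [0-10 FREE][11-21 ALLOC][22-25 FREE]

Answer: [0-10 FREE][11-21 ALLOC][22-25 FREE]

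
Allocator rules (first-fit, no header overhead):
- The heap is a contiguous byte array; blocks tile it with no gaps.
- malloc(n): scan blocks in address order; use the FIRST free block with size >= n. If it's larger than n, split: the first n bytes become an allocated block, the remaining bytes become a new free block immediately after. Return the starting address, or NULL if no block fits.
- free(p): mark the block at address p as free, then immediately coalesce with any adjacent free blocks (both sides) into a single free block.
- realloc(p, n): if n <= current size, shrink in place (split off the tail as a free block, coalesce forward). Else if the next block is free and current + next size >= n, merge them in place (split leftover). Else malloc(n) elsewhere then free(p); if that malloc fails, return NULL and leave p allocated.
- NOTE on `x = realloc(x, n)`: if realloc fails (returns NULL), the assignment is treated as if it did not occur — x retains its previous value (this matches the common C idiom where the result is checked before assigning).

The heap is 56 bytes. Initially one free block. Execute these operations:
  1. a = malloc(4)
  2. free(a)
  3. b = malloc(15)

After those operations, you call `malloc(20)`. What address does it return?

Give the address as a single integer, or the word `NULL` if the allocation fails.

Op 1: a = malloc(4) -> a = 0; heap: [0-3 ALLOC][4-55 FREE]
Op 2: free(a) -> (freed a); heap: [0-55 FREE]
Op 3: b = malloc(15) -> b = 0; heap: [0-14 ALLOC][15-55 FREE]
malloc(20): first-fit scan over [0-14 ALLOC][15-55 FREE] -> 15

Answer: 15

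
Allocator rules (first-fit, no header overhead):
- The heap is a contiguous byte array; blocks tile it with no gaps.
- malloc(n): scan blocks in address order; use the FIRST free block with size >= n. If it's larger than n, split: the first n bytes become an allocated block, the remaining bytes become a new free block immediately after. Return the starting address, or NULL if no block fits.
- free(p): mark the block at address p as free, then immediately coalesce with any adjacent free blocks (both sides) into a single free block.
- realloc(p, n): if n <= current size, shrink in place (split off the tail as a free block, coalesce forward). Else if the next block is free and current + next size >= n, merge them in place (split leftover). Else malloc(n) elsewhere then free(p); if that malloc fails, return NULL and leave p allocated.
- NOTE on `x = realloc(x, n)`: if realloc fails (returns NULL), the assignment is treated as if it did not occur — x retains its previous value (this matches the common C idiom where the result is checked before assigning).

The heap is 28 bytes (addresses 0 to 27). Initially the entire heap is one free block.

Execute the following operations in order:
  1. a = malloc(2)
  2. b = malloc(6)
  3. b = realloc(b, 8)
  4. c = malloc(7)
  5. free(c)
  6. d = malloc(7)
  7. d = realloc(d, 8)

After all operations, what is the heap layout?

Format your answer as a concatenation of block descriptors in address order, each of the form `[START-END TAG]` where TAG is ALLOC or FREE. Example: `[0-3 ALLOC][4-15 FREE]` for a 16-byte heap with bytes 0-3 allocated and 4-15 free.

Op 1: a = malloc(2) -> a = 0; heap: [0-1 ALLOC][2-27 FREE]
Op 2: b = malloc(6) -> b = 2; heap: [0-1 ALLOC][2-7 ALLOC][8-27 FREE]
Op 3: b = realloc(b, 8) -> b = 2; heap: [0-1 ALLOC][2-9 ALLOC][10-27 FREE]
Op 4: c = malloc(7) -> c = 10; heap: [0-1 ALLOC][2-9 ALLOC][10-16 ALLOC][17-27 FREE]
Op 5: free(c) -> (freed c); heap: [0-1 ALLOC][2-9 ALLOC][10-27 FREE]
Op 6: d = malloc(7) -> d = 10; heap: [0-1 ALLOC][2-9 ALLOC][10-16 ALLOC][17-27 FREE]
Op 7: d = realloc(d, 8) -> d = 10; heap: [0-1 ALLOC][2-9 ALLOC][10-17 ALLOC][18-27 FREE]

Answer: [0-1 ALLOC][2-9 ALLOC][10-17 ALLOC][18-27 FREE]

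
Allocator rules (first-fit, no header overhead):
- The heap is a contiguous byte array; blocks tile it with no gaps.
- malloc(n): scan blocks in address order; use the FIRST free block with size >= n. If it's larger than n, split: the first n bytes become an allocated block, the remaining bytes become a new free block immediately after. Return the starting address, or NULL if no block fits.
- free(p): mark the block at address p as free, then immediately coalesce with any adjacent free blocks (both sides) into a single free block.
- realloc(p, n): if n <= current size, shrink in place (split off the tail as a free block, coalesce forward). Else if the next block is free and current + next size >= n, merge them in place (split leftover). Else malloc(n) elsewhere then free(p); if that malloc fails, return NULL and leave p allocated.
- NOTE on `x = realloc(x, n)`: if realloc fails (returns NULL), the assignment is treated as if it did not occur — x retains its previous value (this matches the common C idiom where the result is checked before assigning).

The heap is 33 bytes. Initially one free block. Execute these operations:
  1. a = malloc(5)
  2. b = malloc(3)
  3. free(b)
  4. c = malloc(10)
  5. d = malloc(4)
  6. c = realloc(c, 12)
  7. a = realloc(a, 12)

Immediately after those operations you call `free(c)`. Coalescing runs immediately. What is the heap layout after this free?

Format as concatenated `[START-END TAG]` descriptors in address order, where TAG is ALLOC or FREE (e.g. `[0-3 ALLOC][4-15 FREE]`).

Op 1: a = malloc(5) -> a = 0; heap: [0-4 ALLOC][5-32 FREE]
Op 2: b = malloc(3) -> b = 5; heap: [0-4 ALLOC][5-7 ALLOC][8-32 FREE]
Op 3: free(b) -> (freed b); heap: [0-4 ALLOC][5-32 FREE]
Op 4: c = malloc(10) -> c = 5; heap: [0-4 ALLOC][5-14 ALLOC][15-32 FREE]
Op 5: d = malloc(4) -> d = 15; heap: [0-4 ALLOC][5-14 ALLOC][15-18 ALLOC][19-32 FREE]
Op 6: c = realloc(c, 12) -> c = 19; heap: [0-4 ALLOC][5-14 FREE][15-18 ALLOC][19-30 ALLOC][31-32 FREE]
Op 7: a = realloc(a, 12) -> a = 0; heap: [0-11 ALLOC][12-14 FREE][15-18 ALLOC][19-30 ALLOC][31-32 FREE]
free(c): c = 19 -> block [19-30 ALLOC]; mark free, coalesce with adjacent free neighbors -> [0-11 ALLOC][12-14 FREE][15-18 ALLOC][19-32 FREE]

Answer: [0-11 ALLOC][12-14 FREE][15-18 ALLOC][19-32 FREE]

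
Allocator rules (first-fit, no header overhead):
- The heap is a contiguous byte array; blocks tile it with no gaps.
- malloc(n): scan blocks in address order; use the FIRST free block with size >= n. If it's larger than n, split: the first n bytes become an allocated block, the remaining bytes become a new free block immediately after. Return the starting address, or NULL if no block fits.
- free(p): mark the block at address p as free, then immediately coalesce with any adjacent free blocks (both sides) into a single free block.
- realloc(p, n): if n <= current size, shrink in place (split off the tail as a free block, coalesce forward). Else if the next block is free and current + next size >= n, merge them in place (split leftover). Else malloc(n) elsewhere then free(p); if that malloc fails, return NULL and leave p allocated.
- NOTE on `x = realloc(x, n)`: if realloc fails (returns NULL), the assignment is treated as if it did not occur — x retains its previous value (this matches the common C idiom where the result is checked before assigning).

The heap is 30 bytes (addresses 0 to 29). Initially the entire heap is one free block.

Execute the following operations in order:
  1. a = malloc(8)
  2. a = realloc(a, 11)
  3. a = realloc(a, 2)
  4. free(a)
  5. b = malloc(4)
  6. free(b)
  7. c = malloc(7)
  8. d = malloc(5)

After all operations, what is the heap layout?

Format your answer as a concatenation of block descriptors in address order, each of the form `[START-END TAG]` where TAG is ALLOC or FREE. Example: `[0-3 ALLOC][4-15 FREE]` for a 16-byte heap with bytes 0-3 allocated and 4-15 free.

Answer: [0-6 ALLOC][7-11 ALLOC][12-29 FREE]

Derivation:
Op 1: a = malloc(8) -> a = 0; heap: [0-7 ALLOC][8-29 FREE]
Op 2: a = realloc(a, 11) -> a = 0; heap: [0-10 ALLOC][11-29 FREE]
Op 3: a = realloc(a, 2) -> a = 0; heap: [0-1 ALLOC][2-29 FREE]
Op 4: free(a) -> (freed a); heap: [0-29 FREE]
Op 5: b = malloc(4) -> b = 0; heap: [0-3 ALLOC][4-29 FREE]
Op 6: free(b) -> (freed b); heap: [0-29 FREE]
Op 7: c = malloc(7) -> c = 0; heap: [0-6 ALLOC][7-29 FREE]
Op 8: d = malloc(5) -> d = 7; heap: [0-6 ALLOC][7-11 ALLOC][12-29 FREE]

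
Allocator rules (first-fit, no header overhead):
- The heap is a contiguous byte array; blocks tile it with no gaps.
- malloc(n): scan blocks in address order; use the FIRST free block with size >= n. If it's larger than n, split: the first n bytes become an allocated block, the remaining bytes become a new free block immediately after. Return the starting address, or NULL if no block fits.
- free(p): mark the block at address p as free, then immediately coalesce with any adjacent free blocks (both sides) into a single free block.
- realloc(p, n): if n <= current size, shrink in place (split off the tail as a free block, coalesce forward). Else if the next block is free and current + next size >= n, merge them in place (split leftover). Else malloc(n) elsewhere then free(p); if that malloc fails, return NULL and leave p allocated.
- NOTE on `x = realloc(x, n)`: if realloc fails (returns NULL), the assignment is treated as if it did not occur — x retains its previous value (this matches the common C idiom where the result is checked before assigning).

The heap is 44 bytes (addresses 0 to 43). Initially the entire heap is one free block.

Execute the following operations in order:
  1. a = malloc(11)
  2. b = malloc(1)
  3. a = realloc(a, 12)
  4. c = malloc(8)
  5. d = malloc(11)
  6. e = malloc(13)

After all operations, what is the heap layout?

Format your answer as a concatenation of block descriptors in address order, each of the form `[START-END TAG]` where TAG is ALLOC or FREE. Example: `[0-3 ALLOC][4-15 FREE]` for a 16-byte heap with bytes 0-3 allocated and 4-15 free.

Op 1: a = malloc(11) -> a = 0; heap: [0-10 ALLOC][11-43 FREE]
Op 2: b = malloc(1) -> b = 11; heap: [0-10 ALLOC][11-11 ALLOC][12-43 FREE]
Op 3: a = realloc(a, 12) -> a = 12; heap: [0-10 FREE][11-11 ALLOC][12-23 ALLOC][24-43 FREE]
Op 4: c = malloc(8) -> c = 0; heap: [0-7 ALLOC][8-10 FREE][11-11 ALLOC][12-23 ALLOC][24-43 FREE]
Op 5: d = malloc(11) -> d = 24; heap: [0-7 ALLOC][8-10 FREE][11-11 ALLOC][12-23 ALLOC][24-34 ALLOC][35-43 FREE]
Op 6: e = malloc(13) -> e = NULL; heap: [0-7 ALLOC][8-10 FREE][11-11 ALLOC][12-23 ALLOC][24-34 ALLOC][35-43 FREE]

Answer: [0-7 ALLOC][8-10 FREE][11-11 ALLOC][12-23 ALLOC][24-34 ALLOC][35-43 FREE]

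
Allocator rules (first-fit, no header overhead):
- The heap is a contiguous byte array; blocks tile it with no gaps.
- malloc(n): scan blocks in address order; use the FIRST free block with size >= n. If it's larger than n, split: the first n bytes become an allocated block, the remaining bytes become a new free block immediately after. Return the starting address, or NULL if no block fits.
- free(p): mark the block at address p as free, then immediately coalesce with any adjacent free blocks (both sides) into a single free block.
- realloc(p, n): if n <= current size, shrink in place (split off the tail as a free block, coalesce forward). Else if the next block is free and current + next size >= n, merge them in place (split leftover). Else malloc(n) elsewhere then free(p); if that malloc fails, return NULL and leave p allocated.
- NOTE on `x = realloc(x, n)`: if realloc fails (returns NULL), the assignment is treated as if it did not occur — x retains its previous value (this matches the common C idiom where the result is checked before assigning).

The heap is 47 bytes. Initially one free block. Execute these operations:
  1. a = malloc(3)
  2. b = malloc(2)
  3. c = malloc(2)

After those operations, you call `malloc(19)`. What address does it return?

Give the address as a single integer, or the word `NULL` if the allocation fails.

Answer: 7

Derivation:
Op 1: a = malloc(3) -> a = 0; heap: [0-2 ALLOC][3-46 FREE]
Op 2: b = malloc(2) -> b = 3; heap: [0-2 ALLOC][3-4 ALLOC][5-46 FREE]
Op 3: c = malloc(2) -> c = 5; heap: [0-2 ALLOC][3-4 ALLOC][5-6 ALLOC][7-46 FREE]
malloc(19): first-fit scan over [0-2 ALLOC][3-4 ALLOC][5-6 ALLOC][7-46 FREE] -> 7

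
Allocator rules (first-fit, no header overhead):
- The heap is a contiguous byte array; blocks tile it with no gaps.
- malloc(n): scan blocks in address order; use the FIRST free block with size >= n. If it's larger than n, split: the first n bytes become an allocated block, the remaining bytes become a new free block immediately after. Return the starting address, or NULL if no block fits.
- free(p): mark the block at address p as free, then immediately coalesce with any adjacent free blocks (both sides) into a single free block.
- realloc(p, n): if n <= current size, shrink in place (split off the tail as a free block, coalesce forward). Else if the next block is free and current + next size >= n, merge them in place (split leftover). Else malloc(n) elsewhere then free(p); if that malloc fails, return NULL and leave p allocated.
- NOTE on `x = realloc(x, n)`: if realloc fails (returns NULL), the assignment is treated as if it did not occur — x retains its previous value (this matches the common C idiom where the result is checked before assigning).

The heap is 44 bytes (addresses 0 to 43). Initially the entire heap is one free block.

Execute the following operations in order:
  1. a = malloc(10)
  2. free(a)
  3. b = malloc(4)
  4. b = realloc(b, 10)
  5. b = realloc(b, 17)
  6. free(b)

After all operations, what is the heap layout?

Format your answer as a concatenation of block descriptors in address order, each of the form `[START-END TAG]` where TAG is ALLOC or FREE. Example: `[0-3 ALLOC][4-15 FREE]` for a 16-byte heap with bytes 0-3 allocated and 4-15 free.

Answer: [0-43 FREE]

Derivation:
Op 1: a = malloc(10) -> a = 0; heap: [0-9 ALLOC][10-43 FREE]
Op 2: free(a) -> (freed a); heap: [0-43 FREE]
Op 3: b = malloc(4) -> b = 0; heap: [0-3 ALLOC][4-43 FREE]
Op 4: b = realloc(b, 10) -> b = 0; heap: [0-9 ALLOC][10-43 FREE]
Op 5: b = realloc(b, 17) -> b = 0; heap: [0-16 ALLOC][17-43 FREE]
Op 6: free(b) -> (freed b); heap: [0-43 FREE]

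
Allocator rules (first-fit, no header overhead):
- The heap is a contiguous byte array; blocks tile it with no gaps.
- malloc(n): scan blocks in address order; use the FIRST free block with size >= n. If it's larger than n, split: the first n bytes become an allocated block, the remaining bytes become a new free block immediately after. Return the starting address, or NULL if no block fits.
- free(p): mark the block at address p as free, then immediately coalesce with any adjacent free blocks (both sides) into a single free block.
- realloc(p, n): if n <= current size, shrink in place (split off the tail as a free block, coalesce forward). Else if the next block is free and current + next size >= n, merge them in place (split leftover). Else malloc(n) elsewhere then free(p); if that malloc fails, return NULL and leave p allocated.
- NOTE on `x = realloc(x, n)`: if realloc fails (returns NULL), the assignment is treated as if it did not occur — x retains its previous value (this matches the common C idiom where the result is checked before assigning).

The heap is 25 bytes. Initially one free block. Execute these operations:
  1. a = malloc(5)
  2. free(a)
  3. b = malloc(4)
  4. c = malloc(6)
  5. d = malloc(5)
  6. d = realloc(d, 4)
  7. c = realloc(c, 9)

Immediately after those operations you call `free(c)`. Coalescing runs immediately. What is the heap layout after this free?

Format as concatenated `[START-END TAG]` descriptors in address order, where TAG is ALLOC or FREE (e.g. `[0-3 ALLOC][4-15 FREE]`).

Answer: [0-3 ALLOC][4-9 FREE][10-13 ALLOC][14-24 FREE]

Derivation:
Op 1: a = malloc(5) -> a = 0; heap: [0-4 ALLOC][5-24 FREE]
Op 2: free(a) -> (freed a); heap: [0-24 FREE]
Op 3: b = malloc(4) -> b = 0; heap: [0-3 ALLOC][4-24 FREE]
Op 4: c = malloc(6) -> c = 4; heap: [0-3 ALLOC][4-9 ALLOC][10-24 FREE]
Op 5: d = malloc(5) -> d = 10; heap: [0-3 ALLOC][4-9 ALLOC][10-14 ALLOC][15-24 FREE]
Op 6: d = realloc(d, 4) -> d = 10; heap: [0-3 ALLOC][4-9 ALLOC][10-13 ALLOC][14-24 FREE]
Op 7: c = realloc(c, 9) -> c = 14; heap: [0-3 ALLOC][4-9 FREE][10-13 ALLOC][14-22 ALLOC][23-24 FREE]
free(c): c = 14 -> block [14-22 ALLOC]; mark free, coalesce with adjacent free neighbors -> [0-3 ALLOC][4-9 FREE][10-13 ALLOC][14-24 FREE]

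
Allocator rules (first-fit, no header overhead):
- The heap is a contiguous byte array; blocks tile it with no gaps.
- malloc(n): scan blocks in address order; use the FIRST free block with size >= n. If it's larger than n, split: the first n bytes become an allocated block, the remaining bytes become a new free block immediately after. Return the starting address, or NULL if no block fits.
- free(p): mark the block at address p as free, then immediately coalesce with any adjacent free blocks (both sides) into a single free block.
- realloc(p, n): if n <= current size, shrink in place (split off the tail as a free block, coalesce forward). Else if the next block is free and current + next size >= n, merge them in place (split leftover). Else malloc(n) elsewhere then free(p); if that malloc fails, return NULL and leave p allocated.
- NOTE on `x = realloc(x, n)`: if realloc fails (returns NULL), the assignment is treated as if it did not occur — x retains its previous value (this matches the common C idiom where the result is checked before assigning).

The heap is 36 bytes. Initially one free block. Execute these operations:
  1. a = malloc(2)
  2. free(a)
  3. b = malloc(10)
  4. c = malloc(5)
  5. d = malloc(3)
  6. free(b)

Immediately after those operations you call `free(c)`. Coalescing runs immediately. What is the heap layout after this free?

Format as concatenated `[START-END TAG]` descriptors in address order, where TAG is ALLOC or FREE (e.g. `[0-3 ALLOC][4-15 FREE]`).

Op 1: a = malloc(2) -> a = 0; heap: [0-1 ALLOC][2-35 FREE]
Op 2: free(a) -> (freed a); heap: [0-35 FREE]
Op 3: b = malloc(10) -> b = 0; heap: [0-9 ALLOC][10-35 FREE]
Op 4: c = malloc(5) -> c = 10; heap: [0-9 ALLOC][10-14 ALLOC][15-35 FREE]
Op 5: d = malloc(3) -> d = 15; heap: [0-9 ALLOC][10-14 ALLOC][15-17 ALLOC][18-35 FREE]
Op 6: free(b) -> (freed b); heap: [0-9 FREE][10-14 ALLOC][15-17 ALLOC][18-35 FREE]
free(c): c = 10 -> block [10-14 ALLOC]; mark free, coalesce with adjacent free neighbors -> [0-14 FREE][15-17 ALLOC][18-35 FREE]

Answer: [0-14 FREE][15-17 ALLOC][18-35 FREE]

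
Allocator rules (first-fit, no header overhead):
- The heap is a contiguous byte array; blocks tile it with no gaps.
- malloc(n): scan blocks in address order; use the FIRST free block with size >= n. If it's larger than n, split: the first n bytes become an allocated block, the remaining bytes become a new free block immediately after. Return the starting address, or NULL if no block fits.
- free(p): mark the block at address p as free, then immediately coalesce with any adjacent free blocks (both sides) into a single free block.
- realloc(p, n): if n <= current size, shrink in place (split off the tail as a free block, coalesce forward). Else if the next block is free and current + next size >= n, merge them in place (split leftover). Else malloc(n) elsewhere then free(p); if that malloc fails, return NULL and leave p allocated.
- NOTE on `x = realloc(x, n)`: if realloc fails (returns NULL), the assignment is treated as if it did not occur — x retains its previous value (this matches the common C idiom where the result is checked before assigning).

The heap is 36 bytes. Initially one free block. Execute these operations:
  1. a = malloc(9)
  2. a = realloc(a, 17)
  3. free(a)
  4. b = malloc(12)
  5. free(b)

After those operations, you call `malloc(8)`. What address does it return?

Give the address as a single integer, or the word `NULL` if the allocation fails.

Answer: 0

Derivation:
Op 1: a = malloc(9) -> a = 0; heap: [0-8 ALLOC][9-35 FREE]
Op 2: a = realloc(a, 17) -> a = 0; heap: [0-16 ALLOC][17-35 FREE]
Op 3: free(a) -> (freed a); heap: [0-35 FREE]
Op 4: b = malloc(12) -> b = 0; heap: [0-11 ALLOC][12-35 FREE]
Op 5: free(b) -> (freed b); heap: [0-35 FREE]
malloc(8): first-fit scan over [0-35 FREE] -> 0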